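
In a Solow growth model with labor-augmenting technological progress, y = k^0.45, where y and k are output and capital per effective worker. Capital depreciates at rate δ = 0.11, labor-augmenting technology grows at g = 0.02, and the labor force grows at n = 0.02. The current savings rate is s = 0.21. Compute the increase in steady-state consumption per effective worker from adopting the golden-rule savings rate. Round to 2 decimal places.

n + g + δ = 0.02 + 0.02 + 0.11 = 0.15.
Current steady state (s = 0.21): k* = (0.21/0.15)^(1/0.55) ≈ 1.8437, y* = 1.8437^0.45 ≈ 1.3169, c* = (1−0.21)·1.3169 ≈ 1.0404.
Golden rule sets MPK = n+g+δ: 0.45·k^(0.45−1) = 0.15, so k_gold = (0.45/0.15)^(1/0.55) ≈ 7.3704.
y_gold = 7.3704^0.45 ≈ 2.4568, c_gold = y_gold − 0.15·k_gold ≈ 1.3512.
Gain: Δc = 1.3512 − 1.0404 ≈ 0.3109.

Δc ≈ 0.31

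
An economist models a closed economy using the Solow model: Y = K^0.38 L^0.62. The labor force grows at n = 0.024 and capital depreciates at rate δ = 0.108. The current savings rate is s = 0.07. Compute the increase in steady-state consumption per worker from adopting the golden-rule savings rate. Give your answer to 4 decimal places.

n + δ = 0.024 + 0.108 = 0.132.
Current steady state (s = 0.07): k* = (0.07/0.132)^(1/0.62) ≈ 0.3595, y* = 0.3595^0.38 ≈ 0.6779, c* = (1−0.07)·0.6779 ≈ 0.6304.
Golden rule sets MPK = n+δ: 0.38·k^(0.38−1) = 0.132, so k_gold = (0.38/0.132)^(1/0.62) ≈ 5.5038.
y_gold = 5.5038^0.38 ≈ 1.9118, c_gold = y_gold − 0.132·k_gold ≈ 1.1853.
Gain: Δc = 1.1853 − 0.6304 ≈ 0.5549.

Δc ≈ 0.5549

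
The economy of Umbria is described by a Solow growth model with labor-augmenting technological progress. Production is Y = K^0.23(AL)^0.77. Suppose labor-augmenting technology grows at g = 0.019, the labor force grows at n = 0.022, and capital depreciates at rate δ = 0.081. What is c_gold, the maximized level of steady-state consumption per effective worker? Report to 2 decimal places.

n + g + δ = 0.022 + 0.019 + 0.081 = 0.122.
At the golden rule the marginal product of capital equals n+g+δ: 0.23·k^(0.23−1) = 0.122. Solving, k_gold = (0.23/0.122)^(1/0.77) ≈ 2.2784.
y_gold = 2.2784^0.23 ≈ 1.2085.
c_gold = y_gold − (n+g+δ)·k_gold = 1.2085 − 0.122·2.2784 ≈ 0.9306.

c_gold ≈ 0.93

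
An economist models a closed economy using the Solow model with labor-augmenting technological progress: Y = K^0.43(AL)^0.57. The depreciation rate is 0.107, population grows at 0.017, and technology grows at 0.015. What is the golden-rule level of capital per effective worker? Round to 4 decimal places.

k_gold ≈ 7.2518

n + g + δ = 0.017 + 0.015 + 0.107 = 0.139.
At the golden rule the marginal product of capital equals n+g+δ: 0.43·k^(0.43−1) = 0.139. Solving, k_gold = (0.43/0.139)^(1/0.57) ≈ 7.2518.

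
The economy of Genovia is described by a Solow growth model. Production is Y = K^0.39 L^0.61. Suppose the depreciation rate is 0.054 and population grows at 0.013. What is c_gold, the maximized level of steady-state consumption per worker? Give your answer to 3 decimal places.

n + δ = 0.013 + 0.054 = 0.067.
Golden rule sets MPK = n+δ: 0.39·k^(0.39−1) = 0.067, so k_gold = (0.39/0.067)^(1/0.61) ≈ 17.9507.
y_gold = 17.9507^0.39 ≈ 3.0838.
c_gold = y_gold − (n+δ)·k_gold = 3.0838 − 0.067·17.9507 ≈ 1.8811.

c_gold ≈ 1.881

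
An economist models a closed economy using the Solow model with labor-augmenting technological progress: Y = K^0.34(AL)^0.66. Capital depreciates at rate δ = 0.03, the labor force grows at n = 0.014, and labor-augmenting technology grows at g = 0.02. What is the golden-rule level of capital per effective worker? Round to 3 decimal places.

The effective depreciation rate is n + g + δ = 0.014 + 0.02 + 0.03 = 0.064.
Golden rule sets MPK = n+g+δ: 0.34·k^(0.34−1) = 0.064, so k_gold = (0.34/0.064)^(1/0.66) ≈ 12.5585.

k_gold ≈ 12.559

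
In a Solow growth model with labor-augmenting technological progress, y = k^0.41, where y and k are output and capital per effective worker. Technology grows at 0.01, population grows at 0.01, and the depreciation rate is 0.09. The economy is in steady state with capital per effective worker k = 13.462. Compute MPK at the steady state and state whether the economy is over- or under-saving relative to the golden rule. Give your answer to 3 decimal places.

over-saving; MPK ≈ 0.088

Break-even investment rate: n + g + δ = 0.01 + 0.01 + 0.09 = 0.11.
MPK = 0.41·k^(0.41−1) = 0.41·13.462^(-0.59) ≈ 0.0884.
MPK < 0.11, so the economy is dynamically inefficient (over-saving).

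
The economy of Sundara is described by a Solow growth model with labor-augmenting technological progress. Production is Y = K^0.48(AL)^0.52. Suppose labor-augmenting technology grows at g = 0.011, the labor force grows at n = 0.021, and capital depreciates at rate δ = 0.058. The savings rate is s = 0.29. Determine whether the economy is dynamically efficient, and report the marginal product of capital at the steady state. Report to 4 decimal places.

dynamically efficient; MPK ≈ 0.1490

Break-even investment rate: n + g + δ = 0.021 + 0.011 + 0.058 = 0.09.
Steady-state k*: s·k^0.48 = 0.09·k gives k* = (0.29/0.09)^(1/0.52) ≈ 9.4890.
MPK = 0.48·9.4890^(-0.52) ≈ 0.1490.
MPK > n+g+δ = 0.09, so the economy is dynamically efficient (under-saving).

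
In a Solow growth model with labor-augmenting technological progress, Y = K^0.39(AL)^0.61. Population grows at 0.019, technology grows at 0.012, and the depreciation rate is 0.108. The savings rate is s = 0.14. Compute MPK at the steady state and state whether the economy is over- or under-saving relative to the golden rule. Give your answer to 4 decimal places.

under-saving; MPK ≈ 0.3872

n + g + δ = 0.019 + 0.012 + 0.108 = 0.139.
Steady-state k*: s·k^0.39 = 0.139·k gives k* = (0.14/0.139)^(1/0.61) ≈ 1.0118.
MPK = 0.39·1.0118^(-0.61) ≈ 0.3872.
MPK > n+g+δ = 0.139, so the economy is dynamically efficient (under-saving).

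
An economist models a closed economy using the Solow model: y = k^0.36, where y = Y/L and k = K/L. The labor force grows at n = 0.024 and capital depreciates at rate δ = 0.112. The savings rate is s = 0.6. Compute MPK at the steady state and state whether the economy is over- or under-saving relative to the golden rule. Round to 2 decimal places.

over-saving; MPK ≈ 0.08

Capital per worker breaks even when investment replaces (n + δ)·k; here n + δ = 0.136.
Steady-state k*: s·k^0.36 = 0.136·k gives k* = (0.6/0.136)^(1/0.64) ≈ 10.1673.
MPK = 0.36·10.1673^(-0.64) ≈ 0.0816.
MPK < n+δ = 0.136, so the economy is dynamically inefficient (over-saving).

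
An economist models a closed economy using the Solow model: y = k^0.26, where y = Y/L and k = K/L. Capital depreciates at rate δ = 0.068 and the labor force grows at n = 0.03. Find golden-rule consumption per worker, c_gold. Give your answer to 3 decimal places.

Capital per worker breaks even when investment replaces (n + δ)·k; here n + δ = 0.098.
Setting f'(k) = n+δ gives 0.26·k^(0.26−1) = 0.098, hence k_gold = (0.26/0.098)^(1/0.74) ≈ 3.7379.
y_gold = 3.7379^0.26 ≈ 1.4089.
c_gold = y_gold − (n+δ)·k_gold = 1.4089 − 0.098·3.7379 ≈ 1.0426.

c_gold ≈ 1.043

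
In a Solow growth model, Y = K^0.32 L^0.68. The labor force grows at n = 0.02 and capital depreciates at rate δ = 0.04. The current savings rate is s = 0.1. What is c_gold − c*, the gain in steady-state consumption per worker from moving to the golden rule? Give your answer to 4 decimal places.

Δc ≈ 0.3504

n + δ = 0.02 + 0.04 = 0.06.
Current steady state (s = 0.1): k* = (0.1/0.06)^(1/0.68) ≈ 2.1196, y* = 2.1196^0.32 ≈ 1.2717, c* = (1−0.1)·1.2717 ≈ 1.1446.
Golden rule sets MPK = n+δ: 0.32·k^(0.32−1) = 0.06, so k_gold = (0.32/0.06)^(1/0.68) ≈ 11.7251.
y_gold = 11.7251^0.32 ≈ 2.1985, c_gold = y_gold − 0.06·k_gold ≈ 1.4949.
Gain: Δc = 1.4949 − 1.1446 ≈ 0.3504.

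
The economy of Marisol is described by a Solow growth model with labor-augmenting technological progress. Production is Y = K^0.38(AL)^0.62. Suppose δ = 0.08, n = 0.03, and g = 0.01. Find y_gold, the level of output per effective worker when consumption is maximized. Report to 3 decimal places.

y_gold ≈ 2.027

n + g + δ = 0.03 + 0.01 + 0.08 = 0.12.
Setting f'(k) = n+g+δ gives 0.38·k^(0.38−1) = 0.12, hence k_gold = (0.38/0.12)^(1/0.62) ≈ 6.4183.
Output: y_gold = k_gold^0.38 = 6.4183^0.38 ≈ 2.0268.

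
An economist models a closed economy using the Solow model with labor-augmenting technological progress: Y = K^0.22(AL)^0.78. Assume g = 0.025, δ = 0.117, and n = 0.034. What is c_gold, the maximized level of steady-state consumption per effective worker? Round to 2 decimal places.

n + g + δ = 0.034 + 0.025 + 0.117 = 0.176.
Golden rule sets MPK = n+g+δ: 0.22·k^(0.22−1) = 0.176, so k_gold = (0.22/0.176)^(1/0.78) ≈ 1.3312.
y_gold = 1.3312^0.22 ≈ 1.0650.
c_gold = y_gold − (n+g+δ)·k_gold = 1.0650 − 0.176·1.3312 ≈ 0.8307.

c_gold ≈ 0.83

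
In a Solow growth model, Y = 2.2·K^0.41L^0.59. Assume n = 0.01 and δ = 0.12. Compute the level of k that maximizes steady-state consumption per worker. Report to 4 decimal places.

The effective depreciation rate is n + δ = 0.01 + 0.12 = 0.13.
Maximizing c = f(k) − (n+δ)·k gives f'(k) = n+δ, i.e. 0.41·2.2·k^(0.41−1) = 0.13, so k_gold = (0.41·2.2/0.13)^(1/0.59) ≈ 26.6606.

k_gold ≈ 26.6606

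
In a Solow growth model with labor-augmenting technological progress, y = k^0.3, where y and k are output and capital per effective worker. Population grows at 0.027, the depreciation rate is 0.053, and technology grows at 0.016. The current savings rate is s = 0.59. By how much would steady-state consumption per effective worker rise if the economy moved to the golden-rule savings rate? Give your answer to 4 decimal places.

Capital per effective worker breaks even when investment replaces (n + g + δ)·k; here n + g + δ = 0.096.
Current steady state (s = 0.59): k* = (0.59/0.096)^(1/0.7) ≈ 13.3827, y* = 13.3827^0.3 ≈ 2.1775, c* = (1−0.59)·2.1775 ≈ 0.8928.
Golden rule sets MPK = n+g+δ: 0.3·k^(0.3−1) = 0.096, so k_gold = (0.3/0.096)^(1/0.7) ≈ 5.0925.
y_gold = 5.0925^0.3 ≈ 1.6296, c_gold = y_gold − 0.096·k_gold ≈ 1.1407.
Gain: Δc = 1.1407 − 0.8928 ≈ 0.2479.

Δc ≈ 0.2479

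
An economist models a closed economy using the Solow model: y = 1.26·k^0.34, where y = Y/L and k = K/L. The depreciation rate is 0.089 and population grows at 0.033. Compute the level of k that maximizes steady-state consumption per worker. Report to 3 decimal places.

The effective depreciation rate is n + δ = 0.033 + 0.089 = 0.122.
Golden rule sets MPK = n+δ: 0.34·1.26·k^(0.34−1) = 0.122, so k_gold = (0.34·1.26/0.122)^(1/0.66) ≈ 6.7066.

k_gold ≈ 6.707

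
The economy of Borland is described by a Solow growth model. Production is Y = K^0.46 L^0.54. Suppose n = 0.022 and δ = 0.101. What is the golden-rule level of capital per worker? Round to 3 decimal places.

Capital per worker breaks even when investment replaces (n + δ)·k; here n + δ = 0.123.
Golden rule sets MPK = n+δ: 0.46·k^(0.46−1) = 0.123, so k_gold = (0.46/0.123)^(1/0.54) ≈ 11.5037.

k_gold ≈ 11.504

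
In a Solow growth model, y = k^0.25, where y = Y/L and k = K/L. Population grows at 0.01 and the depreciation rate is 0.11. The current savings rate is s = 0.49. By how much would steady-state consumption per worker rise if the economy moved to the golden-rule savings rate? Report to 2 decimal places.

The effective depreciation rate is n + δ = 0.01 + 0.11 = 0.12.
Current steady state (s = 0.49): k* = (0.49/0.12)^(1/0.75) ≈ 6.5266, y* = 6.5266^0.25 ≈ 1.5983, c* = (1−0.49)·1.5983 ≈ 0.8152.
Golden rule sets MPK = n+δ: 0.25·k^(0.25−1) = 0.12, so k_gold = (0.25/0.12)^(1/0.75) ≈ 2.6608.
y_gold = 2.6608^0.25 ≈ 1.2772, c_gold = y_gold − 0.12·k_gold ≈ 0.9579.
Gain: Δc = 0.9579 − 0.8152 ≈ 0.1427.

Δc ≈ 0.14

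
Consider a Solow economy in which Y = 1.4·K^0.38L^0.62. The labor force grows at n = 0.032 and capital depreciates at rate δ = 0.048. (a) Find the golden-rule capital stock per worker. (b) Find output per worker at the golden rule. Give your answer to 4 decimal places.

(a) k_gold ≈ 21.2389; (b) y_gold ≈ 4.4713

The effective depreciation rate is n + δ = 0.032 + 0.048 = 0.08.
Golden rule sets MPK = n+δ: 0.38·1.4·k^(0.38−1) = 0.08, so k_gold = (0.38·1.4/0.08)^(1/0.62) ≈ 21.2389.
y_gold = 1.4·21.2389^0.38 ≈ 4.4713.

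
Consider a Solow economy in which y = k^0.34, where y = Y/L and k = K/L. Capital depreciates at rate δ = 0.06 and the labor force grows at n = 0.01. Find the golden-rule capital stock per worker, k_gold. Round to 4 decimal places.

The effective depreciation rate is n + δ = 0.01 + 0.06 = 0.07.
Golden rule sets MPK = n+δ: 0.34·k^(0.34−1) = 0.07, so k_gold = (0.34/0.07)^(1/0.66) ≈ 10.9641.

k_gold ≈ 10.9641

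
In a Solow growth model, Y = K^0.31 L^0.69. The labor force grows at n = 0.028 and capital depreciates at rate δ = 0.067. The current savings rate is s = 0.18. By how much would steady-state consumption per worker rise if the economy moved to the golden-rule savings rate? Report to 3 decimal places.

Δc ≈ 0.081

Break-even investment rate: n + δ = 0.028 + 0.067 = 0.095.
Current steady state (s = 0.18): k* = (0.18/0.095)^(1/0.69) ≈ 2.5249, y* = 2.5249^0.31 ≈ 1.3326, c* = (1−0.18)·1.3326 ≈ 1.0927.
At the golden rule the marginal product of capital equals n+δ: 0.31·k^(0.31−1) = 0.095. Solving, k_gold = (0.31/0.095)^(1/0.69) ≈ 5.5514.
y_gold = 5.5514^0.31 ≈ 1.7012, c_gold = y_gold − 0.095·k_gold ≈ 1.1739.
Gain: Δc = 1.1739 − 1.0927 ≈ 0.0811.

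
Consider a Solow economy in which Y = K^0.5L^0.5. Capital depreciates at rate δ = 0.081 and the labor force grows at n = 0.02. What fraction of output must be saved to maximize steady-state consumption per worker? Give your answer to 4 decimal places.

Break-even investment rate: n + δ = 0.02 + 0.081 = 0.101.
At the golden rule MPK = n+δ, and in any Cobb-Douglas steady state s = (n+δ)·k/y = MPK·k/y = capital's share 0.5.

s_gold = 0.5000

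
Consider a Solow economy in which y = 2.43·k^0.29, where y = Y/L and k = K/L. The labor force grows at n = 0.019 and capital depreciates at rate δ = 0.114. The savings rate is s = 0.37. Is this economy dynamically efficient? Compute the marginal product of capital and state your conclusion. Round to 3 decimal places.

Capital per worker breaks even when investment replaces (n + δ)·k; here n + δ = 0.133.
Steady-state k*: s·A·k^0.29 = 0.133·k gives k* = (0.37·2.43/0.133)^(1/0.71) ≈ 14.7555.
MPK = 0.29·2.43·14.7555^(-0.71) ≈ 0.1042.
MPK < n+δ = 0.133, so the economy is dynamically inefficient (over-saving).

dynamically inefficient; MPK ≈ 0.104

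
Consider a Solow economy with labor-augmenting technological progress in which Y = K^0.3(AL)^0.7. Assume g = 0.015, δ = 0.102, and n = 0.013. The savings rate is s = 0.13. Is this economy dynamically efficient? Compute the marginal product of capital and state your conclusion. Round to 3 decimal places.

dynamically efficient; MPK ≈ 0.300

Capital per effective worker breaks even when investment replaces (n + g + δ)·k; here n + g + δ = 0.13.
Steady-state k*: s·k^0.3 = 0.13·k gives k* = (0.13/0.13)^(1/0.7) ≈ 1.0000.
MPK = 0.3·1.0000^(-0.7) ≈ 0.3000.
MPK > n+g+δ = 0.13, so the economy is dynamically efficient (under-saving).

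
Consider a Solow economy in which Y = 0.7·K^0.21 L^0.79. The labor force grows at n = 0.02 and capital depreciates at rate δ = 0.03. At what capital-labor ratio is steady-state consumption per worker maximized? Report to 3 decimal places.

k_gold ≈ 3.916

The effective depreciation rate is n + δ = 0.02 + 0.03 = 0.05.
At the golden rule the marginal product of capital equals n+δ: 0.21·0.7·k^(0.21−1) = 0.05. Solving, k_gold = (0.21·0.7/0.05)^(1/0.79) ≈ 3.9160.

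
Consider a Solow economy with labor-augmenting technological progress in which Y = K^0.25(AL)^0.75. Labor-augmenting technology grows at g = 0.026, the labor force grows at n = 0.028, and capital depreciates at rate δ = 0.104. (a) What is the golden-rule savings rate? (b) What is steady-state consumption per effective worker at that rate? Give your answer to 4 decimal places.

(a) s_gold = 0.2500; (b) c_gold ≈ 0.8740

Capital per effective worker breaks even when investment replaces (n + g + δ)·k; here n + g + δ = 0.158.
For Cobb-Douglas, s_gold equals capital's share: s_gold = 0.25.
At the golden rule the marginal product of capital equals n+g+δ: 0.25·k^(0.25−1) = 0.158. Solving, k_gold = (0.25/0.158)^(1/0.75) ≈ 1.8438.
y_gold = 1.8438^0.25 ≈ 1.1653; c_gold = (1−0.25)·y_gold ≈ 0.8740.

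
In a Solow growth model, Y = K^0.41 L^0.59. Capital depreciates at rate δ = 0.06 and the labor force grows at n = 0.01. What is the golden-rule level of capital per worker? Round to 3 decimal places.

Break-even investment rate: n + δ = 0.01 + 0.06 = 0.07.
At the golden rule the marginal product of capital equals n+δ: 0.41·k^(0.41−1) = 0.07. Solving, k_gold = (0.41/0.07)^(1/0.59) ≈ 20.0061.

k_gold ≈ 20.006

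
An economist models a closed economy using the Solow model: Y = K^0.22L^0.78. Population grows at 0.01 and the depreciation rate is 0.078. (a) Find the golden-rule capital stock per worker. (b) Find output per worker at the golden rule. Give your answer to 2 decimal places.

(a) k_gold ≈ 3.24; (b) y_gold ≈ 1.29

n + δ = 0.01 + 0.078 = 0.088.
Maximizing c = f(k) − (n+δ)·k gives f'(k) = n+δ, i.e. 0.22·k^(0.22−1) = 0.088, so k_gold = (0.22/0.088)^(1/0.78) ≈ 3.2373.
y_gold = 3.2373^0.22 ≈ 1.2949.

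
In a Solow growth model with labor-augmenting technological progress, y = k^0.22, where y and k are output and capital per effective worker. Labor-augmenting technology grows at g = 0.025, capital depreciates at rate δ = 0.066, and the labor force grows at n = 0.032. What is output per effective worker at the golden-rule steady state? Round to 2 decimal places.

y_gold ≈ 1.18

Capital per effective worker breaks even when investment replaces (n + g + δ)·k; here n + g + δ = 0.123.
Maximizing c = f(k) − (n+g+δ)·k gives f'(k) = n+g+δ, i.e. 0.22·k^(0.22−1) = 0.123, so k_gold = (0.22/0.123)^(1/0.78) ≈ 2.1074.
Output: y_gold = k_gold^0.22 = 2.1074^0.22 ≈ 1.1782.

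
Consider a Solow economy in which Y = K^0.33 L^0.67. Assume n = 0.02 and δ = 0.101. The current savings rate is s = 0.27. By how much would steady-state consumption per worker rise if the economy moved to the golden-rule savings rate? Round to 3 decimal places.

Δc ≈ 0.014

Capital per worker breaks even when investment replaces (n + δ)·k; here n + δ = 0.121.
Current steady state (s = 0.27): k* = (0.27/0.121)^(1/0.67) ≈ 3.3133, y* = 3.3133^0.33 ≈ 1.4849, c* = (1−0.27)·1.4849 ≈ 1.0840.
Maximizing c = f(k) − (n+δ)·k gives f'(k) = n+δ, i.e. 0.33·k^(0.33−1) = 0.121, so k_gold = (0.33/0.121)^(1/0.67) ≈ 4.4703.
y_gold = 4.4703^0.33 ≈ 1.6391, c_gold = y_gold − 0.121·k_gold ≈ 1.0982.
Gain: Δc = 1.0982 − 1.0840 ≈ 0.0143.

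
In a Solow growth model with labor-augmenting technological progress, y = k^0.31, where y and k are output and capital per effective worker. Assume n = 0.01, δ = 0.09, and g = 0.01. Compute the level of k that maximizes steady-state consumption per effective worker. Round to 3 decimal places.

k_gold ≈ 4.489

The effective depreciation rate is n + g + δ = 0.01 + 0.01 + 0.09 = 0.11.
Setting f'(k) = n+g+δ gives 0.31·k^(0.31−1) = 0.11, hence k_gold = (0.31/0.11)^(1/0.69) ≈ 4.4888.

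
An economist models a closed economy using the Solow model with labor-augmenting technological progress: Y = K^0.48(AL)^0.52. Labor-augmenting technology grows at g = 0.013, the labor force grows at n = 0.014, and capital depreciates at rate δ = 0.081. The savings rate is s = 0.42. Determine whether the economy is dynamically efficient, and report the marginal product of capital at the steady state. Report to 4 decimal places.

dynamically efficient; MPK ≈ 0.1234

Capital per effective worker breaks even when investment replaces (n + g + δ)·k; here n + g + δ = 0.108.
Steady-state k*: s·k^0.48 = 0.108·k gives k* = (0.42/0.108)^(1/0.52) ≈ 13.6232.
MPK = 0.48·13.6232^(-0.52) ≈ 0.1234.
MPK > n+g+δ = 0.108, so the economy is dynamically efficient (under-saving).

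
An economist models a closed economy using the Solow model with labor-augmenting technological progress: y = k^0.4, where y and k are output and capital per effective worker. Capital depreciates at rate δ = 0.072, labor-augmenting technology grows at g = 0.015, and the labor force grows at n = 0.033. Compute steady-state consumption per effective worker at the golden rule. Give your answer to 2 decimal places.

c_gold ≈ 1.34

Break-even investment rate: n + g + δ = 0.033 + 0.015 + 0.072 = 0.12.
At the golden rule the marginal product of capital equals n+g+δ: 0.4·k^(0.4−1) = 0.12. Solving, k_gold = (0.4/0.12)^(1/0.6) ≈ 7.4381.
y_gold = 7.4381^0.4 ≈ 2.2314.
c_gold = y_gold − (n+g+δ)·k_gold = 2.2314 − 0.12·7.4381 ≈ 1.3389.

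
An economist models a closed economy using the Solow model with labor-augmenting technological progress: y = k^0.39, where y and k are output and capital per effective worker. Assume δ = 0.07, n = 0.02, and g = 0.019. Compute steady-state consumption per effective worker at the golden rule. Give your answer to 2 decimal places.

c_gold ≈ 1.38

Capital per effective worker breaks even when investment replaces (n + g + δ)·k; here n + g + δ = 0.109.
Setting f'(k) = n+g+δ gives 0.39·k^(0.39−1) = 0.109, hence k_gold = (0.39/0.109)^(1/0.61) ≈ 8.0836.
y_gold = 8.0836^0.39 ≈ 2.2593.
c_gold = y_gold − (n+g+δ)·k_gold = 2.2593 − 0.109·8.0836 ≈ 1.3781.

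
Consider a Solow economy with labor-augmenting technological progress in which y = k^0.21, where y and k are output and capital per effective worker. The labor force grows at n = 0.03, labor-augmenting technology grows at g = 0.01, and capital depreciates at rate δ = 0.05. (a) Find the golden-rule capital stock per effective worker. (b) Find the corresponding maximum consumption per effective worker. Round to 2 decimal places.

n + g + δ = 0.03 + 0.01 + 0.05 = 0.09.
At the golden rule the marginal product of capital equals n+g+δ: 0.21·k^(0.21−1) = 0.09. Solving, k_gold = (0.21/0.09)^(1/0.79) ≈ 2.9228.
y_gold = 2.9228^0.21 ≈ 1.2526; c_gold = y_gold − 0.09·k_gold ≈ 0.9896.

(a) k_gold ≈ 2.92; (b) c_gold ≈ 0.99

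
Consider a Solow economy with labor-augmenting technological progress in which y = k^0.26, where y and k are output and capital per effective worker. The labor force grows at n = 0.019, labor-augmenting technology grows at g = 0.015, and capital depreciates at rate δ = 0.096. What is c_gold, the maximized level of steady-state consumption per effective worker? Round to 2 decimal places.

Capital per effective worker breaks even when investment replaces (n + g + δ)·k; here n + g + δ = 0.13.
Golden rule sets MPK = n+g+δ: 0.26·k^(0.26−1) = 0.13, so k_gold = (0.26/0.13)^(1/0.74) ≈ 2.5515.
y_gold = 2.5515^0.26 ≈ 1.2758.
c_gold = y_gold − (n+g+δ)·k_gold = 1.2758 − 0.13·2.5515 ≈ 0.9441.

c_gold ≈ 0.94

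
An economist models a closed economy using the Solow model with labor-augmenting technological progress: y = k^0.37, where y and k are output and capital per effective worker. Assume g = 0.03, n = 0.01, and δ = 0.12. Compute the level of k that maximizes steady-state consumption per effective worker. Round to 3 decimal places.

k_gold ≈ 3.784

Break-even investment rate: n + g + δ = 0.01 + 0.03 + 0.12 = 0.16.
Golden rule sets MPK = n+g+δ: 0.37·k^(0.37−1) = 0.16, so k_gold = (0.37/0.16)^(1/0.63) ≈ 3.7836.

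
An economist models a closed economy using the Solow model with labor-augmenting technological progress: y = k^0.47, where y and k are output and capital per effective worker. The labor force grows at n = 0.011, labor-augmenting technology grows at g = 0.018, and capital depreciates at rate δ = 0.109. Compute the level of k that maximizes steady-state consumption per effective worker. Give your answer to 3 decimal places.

Break-even investment rate: n + g + δ = 0.011 + 0.018 + 0.109 = 0.138.
Golden rule sets MPK = n+g+δ: 0.47·k^(0.47−1) = 0.138, so k_gold = (0.47/0.138)^(1/0.53) ≈ 10.0969.

k_gold ≈ 10.097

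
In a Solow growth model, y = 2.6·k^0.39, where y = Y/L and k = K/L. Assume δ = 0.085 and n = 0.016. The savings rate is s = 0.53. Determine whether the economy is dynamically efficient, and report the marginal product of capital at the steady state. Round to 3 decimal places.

Break-even investment rate: n + δ = 0.016 + 0.085 = 0.101.
Steady-state k*: s·A·k^0.39 = 0.101·k gives k* = (0.53·2.6/0.101)^(1/0.61) ≈ 72.5333.
MPK = 0.39·2.6·72.5333^(-0.61) ≈ 0.0743.
MPK < n+δ = 0.101, so the economy is dynamically inefficient (over-saving).

dynamically inefficient; MPK ≈ 0.074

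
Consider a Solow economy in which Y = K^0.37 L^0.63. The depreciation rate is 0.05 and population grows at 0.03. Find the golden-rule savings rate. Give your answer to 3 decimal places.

Capital per worker breaks even when investment replaces (n + δ)·k; here n + δ = 0.08.
At the golden rule MPK = n+δ, and in any Cobb-Douglas steady state s = (n+δ)·k/y = MPK·k/y = capital's share 0.37.

s_gold = 0.370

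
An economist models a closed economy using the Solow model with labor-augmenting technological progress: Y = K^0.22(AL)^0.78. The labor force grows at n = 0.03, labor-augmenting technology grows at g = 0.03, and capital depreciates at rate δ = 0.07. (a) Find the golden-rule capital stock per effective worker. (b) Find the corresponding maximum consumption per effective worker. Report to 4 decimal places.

(a) k_gold ≈ 1.9630; (b) c_gold ≈ 0.9048

n + g + δ = 0.03 + 0.03 + 0.07 = 0.13.
Golden rule sets MPK = n+g+δ: 0.22·k^(0.22−1) = 0.13, so k_gold = (0.22/0.13)^(1/0.78) ≈ 1.9630.
y_gold = 1.9630^0.22 ≈ 1.1600; c_gold = y_gold − 0.13·k_gold ≈ 0.9048.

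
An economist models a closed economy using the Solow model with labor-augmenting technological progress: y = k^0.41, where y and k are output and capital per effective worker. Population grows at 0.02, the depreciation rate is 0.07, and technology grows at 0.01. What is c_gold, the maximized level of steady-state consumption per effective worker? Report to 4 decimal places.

c_gold ≈ 1.5728

Capital per effective worker breaks even when investment replaces (n + g + δ)·k; here n + g + δ = 0.1.
At the golden rule the marginal product of capital equals n+g+δ: 0.41·k^(0.41−1) = 0.1. Solving, k_gold = (0.41/0.1)^(1/0.59) ≈ 10.9299.
y_gold = 10.9299^0.41 ≈ 2.6658.
c_gold = y_gold − (n+g+δ)·k_gold = 2.6658 − 0.1·10.9299 ≈ 1.5728.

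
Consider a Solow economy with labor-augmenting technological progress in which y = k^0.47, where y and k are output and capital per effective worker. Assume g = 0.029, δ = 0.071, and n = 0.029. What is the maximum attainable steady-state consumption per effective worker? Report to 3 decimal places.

Break-even investment rate: n + g + δ = 0.029 + 0.029 + 0.071 = 0.129.
Setting f'(k) = n+g+δ gives 0.47·k^(0.47−1) = 0.129, hence k_gold = (0.47/0.129)^(1/0.53) ≈ 11.4670.
y_gold = 11.4670^0.47 ≈ 3.1473.
c_gold = y_gold − (n+g+δ)·k_gold = 3.1473 − 0.129·11.4670 ≈ 1.6681.

c_gold ≈ 1.668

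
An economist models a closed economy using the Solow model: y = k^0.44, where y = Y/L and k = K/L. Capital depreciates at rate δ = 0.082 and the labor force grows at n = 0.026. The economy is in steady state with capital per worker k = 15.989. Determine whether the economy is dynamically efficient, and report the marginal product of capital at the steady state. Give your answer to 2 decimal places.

The effective depreciation rate is n + δ = 0.026 + 0.082 = 0.108.
MPK = 0.44·k^(0.44−1) = 0.44·15.989^(-0.56) ≈ 0.0932.
MPK < 0.108, so the economy is dynamically inefficient (over-saving).

dynamically inefficient; MPK ≈ 0.09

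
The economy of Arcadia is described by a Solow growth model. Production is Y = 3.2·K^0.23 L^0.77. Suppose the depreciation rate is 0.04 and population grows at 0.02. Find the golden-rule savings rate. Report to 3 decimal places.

s_gold = 0.230

Break-even investment rate: n + δ = 0.02 + 0.04 = 0.06.
At the golden rule MPK = n+δ, and in any Cobb-Douglas steady state s = (n+δ)·k/y = MPK·k/y = capital's share 0.23.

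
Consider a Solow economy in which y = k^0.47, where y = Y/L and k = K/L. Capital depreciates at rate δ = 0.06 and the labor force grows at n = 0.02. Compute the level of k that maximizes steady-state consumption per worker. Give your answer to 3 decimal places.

Capital per worker breaks even when investment replaces (n + δ)·k; here n + δ = 0.08.
Golden rule sets MPK = n+δ: 0.47·k^(0.47−1) = 0.08, so k_gold = (0.47/0.08)^(1/0.53) ≈ 28.2461.

k_gold ≈ 28.246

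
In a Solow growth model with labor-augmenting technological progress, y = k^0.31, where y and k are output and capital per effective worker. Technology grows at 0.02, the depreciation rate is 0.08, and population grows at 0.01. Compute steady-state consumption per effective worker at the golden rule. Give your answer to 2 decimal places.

n + g + δ = 0.01 + 0.02 + 0.08 = 0.11.
Setting f'(k) = n+g+δ gives 0.31·k^(0.31−1) = 0.11, hence k_gold = (0.31/0.11)^(1/0.69) ≈ 4.4888.
y_gold = 4.4888^0.31 ≈ 1.5928.
c_gold = y_gold − (n+g+δ)·k_gold = 1.5928 − 0.11·4.4888 ≈ 1.0990.

c_gold ≈ 1.10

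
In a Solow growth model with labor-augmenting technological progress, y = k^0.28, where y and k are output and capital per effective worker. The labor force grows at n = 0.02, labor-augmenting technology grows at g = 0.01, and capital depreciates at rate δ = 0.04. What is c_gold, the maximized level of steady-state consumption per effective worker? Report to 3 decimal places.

c_gold ≈ 1.234

n + g + δ = 0.02 + 0.01 + 0.04 = 0.07.
Golden rule sets MPK = n+g+δ: 0.28·k^(0.28−1) = 0.07, so k_gold = (0.28/0.07)^(1/0.72) ≈ 6.8580.
y_gold = 6.8580^0.28 ≈ 1.7145.
c_gold = y_gold − (n+g+δ)·k_gold = 1.7145 − 0.07·6.8580 ≈ 1.2344.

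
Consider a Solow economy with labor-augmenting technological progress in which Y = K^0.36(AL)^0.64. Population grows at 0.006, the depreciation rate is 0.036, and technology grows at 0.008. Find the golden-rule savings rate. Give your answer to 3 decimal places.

s_gold = 0.360

The effective depreciation rate is n + g + δ = 0.006 + 0.008 + 0.036 = 0.05.
At the golden rule MPK = n+g+δ, and in any Cobb-Douglas steady state s = (n+g+δ)·k/y = MPK·k/y = capital's share 0.36.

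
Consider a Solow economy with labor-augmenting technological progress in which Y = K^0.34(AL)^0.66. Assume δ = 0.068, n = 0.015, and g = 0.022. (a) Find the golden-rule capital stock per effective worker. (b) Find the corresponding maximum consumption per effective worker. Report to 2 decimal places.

The effective depreciation rate is n + g + δ = 0.015 + 0.022 + 0.068 = 0.105.
Maximizing c = f(k) − (n+g+δ)·k gives f'(k) = n+g+δ, i.e. 0.34·k^(0.34−1) = 0.105, so k_gold = (0.34/0.105)^(1/0.66) ≈ 5.9315.
y_gold = 5.9315^0.34 ≈ 1.8318; c_gold = y_gold − 0.105·k_gold ≈ 1.2090.

(a) k_gold ≈ 5.93; (b) c_gold ≈ 1.21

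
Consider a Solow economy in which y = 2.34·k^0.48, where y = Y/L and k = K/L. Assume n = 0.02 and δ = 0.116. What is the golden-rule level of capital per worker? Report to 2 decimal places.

k_gold ≈ 57.98

Break-even investment rate: n + δ = 0.02 + 0.116 = 0.136.
Setting f'(k) = n+δ gives 0.48·2.34·k^(0.48−1) = 0.136, hence k_gold = (0.48·2.34/0.136)^(1/0.52) ≈ 57.9835.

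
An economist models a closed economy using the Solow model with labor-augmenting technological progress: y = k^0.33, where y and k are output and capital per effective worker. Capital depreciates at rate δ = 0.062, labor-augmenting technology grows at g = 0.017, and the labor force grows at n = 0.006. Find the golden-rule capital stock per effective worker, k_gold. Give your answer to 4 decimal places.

k_gold ≈ 7.5726

The effective depreciation rate is n + g + δ = 0.006 + 0.017 + 0.062 = 0.085.
Golden rule sets MPK = n+g+δ: 0.33·k^(0.33−1) = 0.085, so k_gold = (0.33/0.085)^(1/0.67) ≈ 7.5726.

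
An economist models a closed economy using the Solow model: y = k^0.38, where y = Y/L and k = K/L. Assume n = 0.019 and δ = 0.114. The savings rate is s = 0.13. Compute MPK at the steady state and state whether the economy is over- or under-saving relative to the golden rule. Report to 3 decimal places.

under-saving; MPK ≈ 0.389

Break-even investment rate: n + δ = 0.019 + 0.114 = 0.133.
Steady-state k*: s·k^0.38 = 0.133·k gives k* = (0.13/0.133)^(1/0.62) ≈ 0.9639.
MPK = 0.38·0.9639^(-0.62) ≈ 0.3888.
MPK > n+δ = 0.133, so the economy is dynamically efficient (under-saving).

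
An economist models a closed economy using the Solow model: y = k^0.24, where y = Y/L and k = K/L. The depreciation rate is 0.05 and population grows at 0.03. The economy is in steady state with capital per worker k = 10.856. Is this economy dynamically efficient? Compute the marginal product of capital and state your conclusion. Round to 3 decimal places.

n + δ = 0.03 + 0.05 = 0.08.
MPK = 0.24·k^(0.24−1) = 0.24·10.856^(-0.76) ≈ 0.0392.
MPK < 0.08, so the economy is dynamically inefficient (over-saving).

dynamically inefficient; MPK ≈ 0.039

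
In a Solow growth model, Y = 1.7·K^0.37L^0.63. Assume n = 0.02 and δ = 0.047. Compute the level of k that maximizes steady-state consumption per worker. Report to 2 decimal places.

Break-even investment rate: n + δ = 0.02 + 0.047 = 0.067.
Golden rule sets MPK = n+δ: 0.37·1.7·k^(0.37−1) = 0.067, so k_gold = (0.37·1.7/0.067)^(1/0.63) ≈ 34.9761.

k_gold ≈ 34.98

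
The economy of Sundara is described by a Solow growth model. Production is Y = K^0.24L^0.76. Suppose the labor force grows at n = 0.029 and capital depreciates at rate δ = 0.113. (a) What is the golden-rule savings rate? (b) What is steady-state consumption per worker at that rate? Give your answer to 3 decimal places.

Break-even investment rate: n + δ = 0.029 + 0.113 = 0.142.
For Cobb-Douglas, s_gold equals capital's share: s_gold = 0.24.
Maximizing c = f(k) − (n+δ)·k gives f'(k) = n+δ, i.e. 0.24·k^(0.24−1) = 0.142, so k_gold = (0.24/0.142)^(1/0.76) ≈ 1.9948.
y_gold = 1.9948^0.24 ≈ 1.1803; c_gold = (1−0.24)·y_gold ≈ 0.8970.

(a) s_gold = 0.240; (b) c_gold ≈ 0.897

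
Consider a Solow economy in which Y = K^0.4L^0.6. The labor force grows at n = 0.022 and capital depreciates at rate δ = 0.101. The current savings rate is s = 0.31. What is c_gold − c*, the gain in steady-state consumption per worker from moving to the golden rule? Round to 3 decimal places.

Δc ≈ 0.039

n + δ = 0.022 + 0.101 = 0.123.
Current steady state (s = 0.31): k* = (0.31/0.123)^(1/0.6) ≈ 4.6676, y* = 4.6676^0.4 ≈ 1.8520, c* = (1−0.31)·1.8520 ≈ 1.2779.
Golden rule sets MPK = n+δ: 0.4·k^(0.4−1) = 0.123, so k_gold = (0.4/0.123)^(1/0.6) ≈ 7.1382.
y_gold = 7.1382^0.4 ≈ 2.1950, c_gold = y_gold − 0.123·k_gold ≈ 1.3170.
Gain: Δc = 1.3170 − 1.2779 ≈ 0.0391.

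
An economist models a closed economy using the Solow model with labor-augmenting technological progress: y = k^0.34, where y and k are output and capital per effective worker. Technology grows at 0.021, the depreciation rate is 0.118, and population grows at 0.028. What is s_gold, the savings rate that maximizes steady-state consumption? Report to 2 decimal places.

s_gold = 0.34

Break-even investment rate: n + g + δ = 0.028 + 0.021 + 0.118 = 0.167.
At the golden rule MPK = n+g+δ, and in any Cobb-Douglas steady state s = (n+g+δ)·k/y = MPK·k/y = capital's share 0.34.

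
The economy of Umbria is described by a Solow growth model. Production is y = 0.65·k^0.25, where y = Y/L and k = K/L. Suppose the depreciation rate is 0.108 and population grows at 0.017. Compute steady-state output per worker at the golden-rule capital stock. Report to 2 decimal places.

y_gold ≈ 0.71

n + δ = 0.017 + 0.108 = 0.125.
Setting f'(k) = n+δ gives 0.25·0.65·k^(0.25−1) = 0.125, hence k_gold = (0.25·0.65/0.125)^(1/0.75) ≈ 1.4188.
Output: y_gold = 0.65·k_gold^0.25 = 0.65·1.4188^0.25 ≈ 0.7094.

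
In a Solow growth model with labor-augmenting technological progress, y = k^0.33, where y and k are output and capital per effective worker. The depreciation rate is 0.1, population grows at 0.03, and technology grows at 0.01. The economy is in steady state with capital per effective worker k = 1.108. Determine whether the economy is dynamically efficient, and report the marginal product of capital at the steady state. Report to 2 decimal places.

dynamically efficient; MPK ≈ 0.31

Capital per effective worker breaks even when investment replaces (n + g + δ)·k; here n + g + δ = 0.14.
MPK = 0.33·k^(0.33−1) = 0.33·1.108^(-0.67) ≈ 0.3081.
MPK > 0.14, so the economy is dynamically efficient (under-saving).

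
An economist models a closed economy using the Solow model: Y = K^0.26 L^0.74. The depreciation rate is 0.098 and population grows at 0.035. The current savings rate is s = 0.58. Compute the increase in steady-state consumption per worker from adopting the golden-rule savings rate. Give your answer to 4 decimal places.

n + δ = 0.035 + 0.098 = 0.133.
Current steady state (s = 0.58): k* = (0.58/0.133)^(1/0.74) ≈ 7.3163, y* = 7.3163^0.26 ≈ 1.6777, c* = (1−0.58)·1.6777 ≈ 0.7046.
Maximizing c = f(k) − (n+δ)·k gives f'(k) = n+δ, i.e. 0.26·k^(0.26−1) = 0.133, so k_gold = (0.26/0.133)^(1/0.74) ≈ 2.4740.
y_gold = 2.4740^0.26 ≈ 1.2656, c_gold = y_gold − 0.133·k_gold ≈ 0.9365.
Gain: Δc = 0.9365 − 0.7046 ≈ 0.2319.

Δc ≈ 0.2319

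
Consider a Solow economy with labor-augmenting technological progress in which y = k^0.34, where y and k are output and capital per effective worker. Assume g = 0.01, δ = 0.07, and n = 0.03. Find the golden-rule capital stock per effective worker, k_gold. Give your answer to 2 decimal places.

k_gold ≈ 5.53

Break-even investment rate: n + g + δ = 0.03 + 0.01 + 0.07 = 0.11.
Setting f'(k) = n+g+δ gives 0.34·k^(0.34−1) = 0.11, hence k_gold = (0.34/0.11)^(1/0.66) ≈ 5.5278.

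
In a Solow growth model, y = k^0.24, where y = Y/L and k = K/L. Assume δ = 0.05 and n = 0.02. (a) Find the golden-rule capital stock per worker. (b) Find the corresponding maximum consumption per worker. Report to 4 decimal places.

(a) k_gold ≈ 5.0594; (b) c_gold ≈ 1.1215

The effective depreciation rate is n + δ = 0.02 + 0.05 = 0.07.
Maximizing c = f(k) − (n+δ)·k gives f'(k) = n+δ, i.e. 0.24·k^(0.24−1) = 0.07, so k_gold = (0.24/0.07)^(1/0.76) ≈ 5.0594.
y_gold = 5.0594^0.24 ≈ 1.4756; c_gold = y_gold − 0.07·k_gold ≈ 1.1215.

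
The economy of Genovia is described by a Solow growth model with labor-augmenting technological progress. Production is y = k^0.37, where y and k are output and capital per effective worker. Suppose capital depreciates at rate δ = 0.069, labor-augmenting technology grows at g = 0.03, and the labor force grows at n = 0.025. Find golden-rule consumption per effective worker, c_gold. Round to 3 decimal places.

Capital per effective worker breaks even when investment replaces (n + g + δ)·k; here n + g + δ = 0.124.
Maximizing c = f(k) − (n+g+δ)·k gives f'(k) = n+g+δ, i.e. 0.37·k^(0.37−1) = 0.124, so k_gold = (0.37/0.124)^(1/0.63) ≈ 5.6705.
y_gold = 5.6705^0.37 ≈ 1.9004.
c_gold = y_gold − (n+g+δ)·k_gold = 1.9004 − 0.124·5.6705 ≈ 1.1972.

c_gold ≈ 1.197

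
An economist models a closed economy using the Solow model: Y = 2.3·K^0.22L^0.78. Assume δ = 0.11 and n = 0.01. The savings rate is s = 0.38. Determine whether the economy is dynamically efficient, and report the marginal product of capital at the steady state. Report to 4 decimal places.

dynamically inefficient; MPK ≈ 0.0695

The effective depreciation rate is n + δ = 0.01 + 0.11 = 0.12.
Steady-state k*: s·A·k^0.22 = 0.12·k gives k* = (0.38·2.3/0.12)^(1/0.78) ≈ 12.7512.
MPK = 0.22·2.3·12.7512^(-0.78) ≈ 0.0695.
MPK < n+δ = 0.12, so the economy is dynamically inefficient (over-saving).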